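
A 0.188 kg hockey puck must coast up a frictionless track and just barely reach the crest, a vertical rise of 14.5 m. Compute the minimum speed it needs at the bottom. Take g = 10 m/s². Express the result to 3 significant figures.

v = 17.0 m/s

At the top it is momentarily at rest, so all KE converts to PE: ½mv² = mgh
v = √(2gh) = √(2 × 10 × 14.5) = 17.03 m/s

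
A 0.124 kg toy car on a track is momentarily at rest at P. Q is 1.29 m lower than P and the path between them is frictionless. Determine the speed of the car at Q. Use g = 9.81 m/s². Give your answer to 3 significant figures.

v = 5.03 m/s

By conservation of mechanical energy, mgh = ½mv²
v = √(2gh) = √(2 × 9.81 × 1.29) = √25.310 = 5.031 m/s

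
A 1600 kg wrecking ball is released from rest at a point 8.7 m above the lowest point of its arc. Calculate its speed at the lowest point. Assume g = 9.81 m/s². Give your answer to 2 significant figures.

Mechanical energy is conserved (no friction): mgh = ½mv²
The mass cancels from both sides.
v = √(2gh) = √(2 × 9.81 × 8.7) = √170.69 = 13.06 m/s

v = 13 m/s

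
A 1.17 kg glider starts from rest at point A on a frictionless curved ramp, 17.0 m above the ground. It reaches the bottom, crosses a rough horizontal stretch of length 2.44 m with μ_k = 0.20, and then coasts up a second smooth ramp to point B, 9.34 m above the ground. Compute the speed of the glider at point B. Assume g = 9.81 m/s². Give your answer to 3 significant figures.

Energy at A: mgh₁ = (1.17)(9.81)(17.0) = 195.12 J
Friction loss: W_f = μ_k mg d = 5.601 J
At B: ½mv² + mgh₂ = mgh₁ − W_f
½mv² = 195.12 − 5.601 − 107.20 = 82.318 J
v = √(2 × 82.318/1.17) = 11.86 m/s

v = 11.9 m/s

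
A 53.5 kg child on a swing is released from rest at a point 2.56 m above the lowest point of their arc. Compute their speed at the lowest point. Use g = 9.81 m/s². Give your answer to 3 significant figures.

v = 7.09 m/s

By conservation of mechanical energy, mgh = ½mv²
v = √(2gh) = √(2 × 9.81 × 2.56) = √50.227 = 7.087 m/s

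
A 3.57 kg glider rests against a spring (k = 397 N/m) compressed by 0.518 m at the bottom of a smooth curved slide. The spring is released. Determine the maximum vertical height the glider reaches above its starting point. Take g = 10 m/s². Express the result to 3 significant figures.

h = 1.49 m

All spring PE becomes gravitational PE at the highest point: ½kx² = mgh
h = kx²/(2mg) = (397)(0.518)²/(2 × 3.57 × 10) = 1.492 m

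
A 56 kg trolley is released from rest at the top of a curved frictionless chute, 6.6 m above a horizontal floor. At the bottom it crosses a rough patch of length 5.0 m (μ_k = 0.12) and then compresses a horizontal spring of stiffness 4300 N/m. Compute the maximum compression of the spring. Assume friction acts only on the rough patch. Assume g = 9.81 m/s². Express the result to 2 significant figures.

x = 1.2 m

Initial energy: E₁ = mgh = (56)(9.81)(6.6) = 3625.8 J
Friction removes W_f = μ_k mg d = (0.12)(56)(9.81)(5.0) = 329.6 J
Energy reaching the spring: E = 3625.8 − 329.6 = 3296.2 J
At max compression ½kx² = E ⇒ x = √(2E/k) = √(2 × 3296.2/4300) = 1.238 m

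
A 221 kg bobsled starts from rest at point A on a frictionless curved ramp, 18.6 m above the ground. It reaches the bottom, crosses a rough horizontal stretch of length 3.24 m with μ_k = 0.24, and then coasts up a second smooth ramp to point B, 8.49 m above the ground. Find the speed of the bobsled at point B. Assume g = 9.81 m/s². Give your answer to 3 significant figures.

v = 13.5 m/s

Energy at A: mgh₁ = (221)(9.81)(18.6) = 40325 J
Friction loss: W_f = μ_k mg d = 1686 J
At B: ½mv² + mgh₂ = mgh₁ − W_f
½mv² = 40325 − 1686 − 18406 = 20233 J
v = √(2 × 20233/221) = 13.53 m/s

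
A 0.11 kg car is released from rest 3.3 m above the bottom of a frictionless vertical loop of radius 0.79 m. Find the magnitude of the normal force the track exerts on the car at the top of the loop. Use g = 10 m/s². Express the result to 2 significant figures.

Energy from release to top (height 2r): mgh = ½mv_top² + mg(2r)
v_top² = 2g(h − 2r) = 2(10)(3.3 − 1.580) = 34.400 m²/s²
At the top, both N and weight point toward the centre: N + mg = mv_top²/r
N = m(v_top²/r − g) = 0.11(34.400/0.79 − 10) = 3.690 N

N = 3.7 N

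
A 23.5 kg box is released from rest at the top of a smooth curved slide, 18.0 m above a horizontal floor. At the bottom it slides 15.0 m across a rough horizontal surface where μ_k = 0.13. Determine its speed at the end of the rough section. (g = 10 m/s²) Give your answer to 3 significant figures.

v = 17.9 m/s

Energy bookkeeping (friction removes W_f = μ_k N d):
mgh = ½mv² + μ_k m g d
W_f = μ_k mg d = (0.13)(23.5)(10)(15.0) = 458.2 J
½mv² = mgh − W_f = 4230.0 − 458.2 = 3771.8 J
v = √(2 × 3771.8/23.5) = 17.92 m/s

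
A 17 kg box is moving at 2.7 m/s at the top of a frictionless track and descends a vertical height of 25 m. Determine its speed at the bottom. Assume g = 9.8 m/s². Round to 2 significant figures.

v = 22 m/s

By conservation of mechanical energy, ½mv₀² + mgh = ½mv²
v² = v₀² + 2gh = (2.7)² + 2(9.8)(25) = 497.29
v = √497.29 = 22.30 m/s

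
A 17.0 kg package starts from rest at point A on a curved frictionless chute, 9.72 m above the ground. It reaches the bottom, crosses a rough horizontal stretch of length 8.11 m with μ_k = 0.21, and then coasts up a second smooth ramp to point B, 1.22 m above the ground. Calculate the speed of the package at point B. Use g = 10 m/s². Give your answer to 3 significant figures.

Energy at A: mgh₁ = (17.0)(10)(9.72) = 1652.4 J
Friction loss: W_f = μ_k mg d = 289.5 J
At B: ½mv² + mgh₂ = mgh₁ − W_f
½mv² = 1652.4 − 289.5 − 207.40 = 1155.5 J
v = √(2 × 1155.5/17.0) = 11.66 m/s

v = 11.7 m/s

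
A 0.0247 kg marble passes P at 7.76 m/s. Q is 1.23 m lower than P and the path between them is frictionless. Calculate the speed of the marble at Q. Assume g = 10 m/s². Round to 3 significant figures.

v = 9.21 m/s

By conservation of mechanical energy, ½mv₀² + mgh = ½mv²
The mass cancels from both sides.
v² = v₀² + 2gh = (7.76)² + 2(10)(1.23) = 84.818
v = √84.818 = 9.210 m/s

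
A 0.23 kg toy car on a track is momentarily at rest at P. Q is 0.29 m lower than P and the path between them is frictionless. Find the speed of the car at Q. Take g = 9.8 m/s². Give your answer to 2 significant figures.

v = 2.4 m/s

By conservation of mechanical energy, mgh = ½mv²
v = √(2gh) = √(2 × 9.8 × 0.29) = √5.6840 = 2.384 m/s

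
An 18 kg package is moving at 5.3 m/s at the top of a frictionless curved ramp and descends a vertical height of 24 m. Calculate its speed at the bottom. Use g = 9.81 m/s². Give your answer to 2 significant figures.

v = 22 m/s

Equating total energy at the two states: ½mv₀² + mgh = ½mv²
v² = v₀² + 2gh = (5.3)² + 2(9.81)(24) = 498.97
v = √498.97 = 22.34 m/s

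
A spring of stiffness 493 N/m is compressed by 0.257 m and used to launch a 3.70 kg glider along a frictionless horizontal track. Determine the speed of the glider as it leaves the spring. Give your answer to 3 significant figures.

v = 2.97 m/s

Conservation of energy: ½kx² = ½mv²
v = x√(k/m) = 0.257 × √(493/3.70) = 2.967 m/s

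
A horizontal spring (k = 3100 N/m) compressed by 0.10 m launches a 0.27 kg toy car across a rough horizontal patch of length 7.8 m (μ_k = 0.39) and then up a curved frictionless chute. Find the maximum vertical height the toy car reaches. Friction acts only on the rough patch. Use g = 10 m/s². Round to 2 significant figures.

Spring energy: E₀ = ½kx² = ½(3100)(0.10)² = 15.500 J
Friction: W_f = μ_k mg d = (0.39)(0.27)(10)(7.8) = 8.213 J
Energy at base of ramp: E = 15.500 − 8.213 = 7.2866 J
At max height all remaining energy is PE: mgh = E ⇒ h = E/(mg) = 7.2866/(0.27 × 10) = 2.699 m

h = 2.7 m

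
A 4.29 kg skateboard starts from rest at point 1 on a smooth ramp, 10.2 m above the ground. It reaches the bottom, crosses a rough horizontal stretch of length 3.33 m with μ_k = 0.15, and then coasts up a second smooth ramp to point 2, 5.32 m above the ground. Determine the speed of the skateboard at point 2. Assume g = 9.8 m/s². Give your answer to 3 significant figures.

Energy at 1: mgh₁ = (4.29)(9.8)(10.2) = 428.83 J
Friction loss: W_f = μ_k mg d = 21.00 J
At 2: ½mv² + mgh₂ = mgh₁ − W_f
½mv² = 428.83 − 21.00 − 223.66 = 184.16 J
v = √(2 × 184.16/4.29) = 9.266 m/s

v = 9.27 m/s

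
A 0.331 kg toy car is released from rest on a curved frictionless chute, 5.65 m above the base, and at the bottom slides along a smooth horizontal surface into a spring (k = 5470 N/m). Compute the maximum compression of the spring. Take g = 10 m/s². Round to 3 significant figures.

x = 0.0827 m

Energy conservation (no friction) from release to max compression: mgh = ½kx²
x = √(2mgh/k) = √(2 × 0.331 × 10 × 5.65 / 5470) = 0.08269 m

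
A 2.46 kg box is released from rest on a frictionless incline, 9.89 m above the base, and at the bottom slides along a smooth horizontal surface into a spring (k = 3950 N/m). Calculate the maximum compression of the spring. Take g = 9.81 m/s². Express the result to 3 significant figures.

At max compression the box is momentarily at rest: mgh = ½kx²
x = √(2mgh/k) = √(2 × 2.46 × 9.81 × 9.89 / 3950) = 0.3476 m

x = 0.348 m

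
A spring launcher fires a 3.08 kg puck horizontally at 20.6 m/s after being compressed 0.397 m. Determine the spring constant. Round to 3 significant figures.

k = 8290 N/m

Spring PE at full compression equals KE at release: ½kx² = ½mv²
k = mv²/x² = (3.08)(20.6)²/(0.397)² = 8293 N/m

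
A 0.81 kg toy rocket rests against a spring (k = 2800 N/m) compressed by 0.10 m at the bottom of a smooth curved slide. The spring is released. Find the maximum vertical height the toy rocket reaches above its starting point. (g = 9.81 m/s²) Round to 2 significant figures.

h = 1.8 m

All spring PE becomes gravitational PE at the highest point: ½kx² = mgh
h = kx²/(2mg) = (2800)(0.10)²/(2 × 0.81 × 9.81) = 1.762 m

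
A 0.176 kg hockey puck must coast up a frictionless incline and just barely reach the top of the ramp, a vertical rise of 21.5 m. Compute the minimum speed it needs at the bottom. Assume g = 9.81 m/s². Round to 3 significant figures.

v = 20.5 m/s

At the top it is momentarily at rest, so all KE converts to PE: ½mv² = mgh
v = √(2gh) = √(2 × 9.81 × 21.5) = 20.54 m/s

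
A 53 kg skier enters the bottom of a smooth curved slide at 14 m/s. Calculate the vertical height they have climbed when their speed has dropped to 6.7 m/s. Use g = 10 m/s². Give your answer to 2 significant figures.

Energy balance between the two points: ½mv₁² = ½mv₂² + mgh
h = (v₁² − v₂²)/(2g) = (14² − 6.7²)/(2 × 10) = 7.556 m

h = 7.6 m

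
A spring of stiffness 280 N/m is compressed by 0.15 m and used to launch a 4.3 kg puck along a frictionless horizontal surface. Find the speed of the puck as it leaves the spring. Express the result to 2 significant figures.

Conservation of energy: ½kx² = ½mv²
v = x√(k/m) = 0.15 × √(280/4.3) = 1.210 m/s

v = 1.2 m/s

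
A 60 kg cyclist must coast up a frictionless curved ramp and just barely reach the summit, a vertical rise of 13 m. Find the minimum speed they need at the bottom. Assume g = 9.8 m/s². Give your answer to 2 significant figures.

At the top they are momentarily at rest, so all KE converts to PE: ½mv² = mgh
v = √(2gh) = √(2 × 9.8 × 13) = 15.96 m/s

v = 16 m/s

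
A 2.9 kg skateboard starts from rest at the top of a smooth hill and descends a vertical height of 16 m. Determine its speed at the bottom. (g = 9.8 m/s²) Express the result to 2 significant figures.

v = 18 m/s

By conservation of mechanical energy, mgh = ½mv²
v = √(2gh) = √(2 × 9.8 × 16) = √313.60 = 17.71 m/s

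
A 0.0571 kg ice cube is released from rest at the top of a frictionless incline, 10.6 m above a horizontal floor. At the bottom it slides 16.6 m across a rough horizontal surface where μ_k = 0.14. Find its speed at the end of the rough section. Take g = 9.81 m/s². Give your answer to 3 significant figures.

v = 12.7 m/s

Energy at the top = energy at the end + work done against friction:
mgh = ½mv² + μ_k m g d
W_f = μ_k mg d = (0.14)(0.0571)(9.81)(16.6) = 1.302 J
½mv² = mgh − W_f = 5.9376 − 1.302 = 4.6358 J
v = √(2 × 4.6358/0.0571) = 12.74 m/s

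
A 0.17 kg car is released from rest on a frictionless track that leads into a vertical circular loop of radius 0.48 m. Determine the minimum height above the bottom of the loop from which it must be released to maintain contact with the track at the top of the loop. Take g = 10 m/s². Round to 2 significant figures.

At the top, for minimum speed gravity alone supplies the centripetal force: mg = mv_top²/r ⇒ v_top² = gr = 4.800 m²/s²
Energy conservation from release height h to the top (height 2r): mgh = ½mv_top² + mg(2r)
h = v_top²/(2g) + 2r = r/2 + 2r = 5r/2 = 1.200 m

h = 1.2 m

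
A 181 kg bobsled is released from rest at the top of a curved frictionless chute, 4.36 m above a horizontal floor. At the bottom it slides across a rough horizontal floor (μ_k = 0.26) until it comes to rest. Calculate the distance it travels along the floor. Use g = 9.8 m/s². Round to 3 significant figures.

Energy bookkeeping (friction removes W_f = μ_k N d):
At rest all PE has been dissipated by friction: mgh = μ_k m g d
d = h/μ_k = 4.36/0.26 = 16.77 m

d = 16.8 m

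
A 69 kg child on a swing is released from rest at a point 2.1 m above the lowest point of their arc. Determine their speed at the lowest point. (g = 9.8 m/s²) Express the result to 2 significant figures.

v = 6.4 m/s

Mechanical energy is conserved (no friction): mgh = ½mv²
The mass cancels from both sides.
v = √(2gh) = √(2 × 9.8 × 2.1) = √41.160 = 6.416 m/s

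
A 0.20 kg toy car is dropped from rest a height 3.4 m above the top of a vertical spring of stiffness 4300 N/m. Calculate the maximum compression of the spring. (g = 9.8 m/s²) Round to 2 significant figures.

x = 0.056 m

Let x be the compression. The total drop is H + x, and the car is instantaneously at rest at max compression, so energy conservation gives:
mg(H + x) = ½kx²
½(4300)x² − (0.20)(9.8)x − (0.20)(9.8)(3.4) = 0
2150x² − 1.960x − 6.664 = 0
x = [1.960 + √(3.842 + 57310)]/(2 × 2150) = 0.05613 m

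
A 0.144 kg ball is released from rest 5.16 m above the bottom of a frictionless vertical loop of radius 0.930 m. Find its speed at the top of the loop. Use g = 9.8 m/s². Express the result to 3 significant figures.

Energy conservation: mgh = ½mv_top² + mg(2r)
v_top² = 2g(h − 2r) = 2(9.8)(5.16 − 1.860) = 64.68
v_top = 8.042 m/s

v = 8.04 m/s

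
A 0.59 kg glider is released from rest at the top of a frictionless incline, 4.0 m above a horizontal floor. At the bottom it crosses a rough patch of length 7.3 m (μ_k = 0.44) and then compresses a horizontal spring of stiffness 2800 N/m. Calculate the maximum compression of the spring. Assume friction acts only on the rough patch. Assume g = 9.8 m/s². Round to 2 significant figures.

Initial energy: E₁ = mgh = (0.59)(9.8)(4.0) = 23.128 J
Friction removes W_f = μ_k mg d = (0.44)(0.59)(9.8)(7.3) = 18.57 J
Energy reaching the spring: E = 23.128 − 18.57 = 4.5562 J
At max compression ½kx² = E ⇒ x = √(2E/k) = √(2 × 4.5562/2800) = 0.05705 m

x = 0.057 m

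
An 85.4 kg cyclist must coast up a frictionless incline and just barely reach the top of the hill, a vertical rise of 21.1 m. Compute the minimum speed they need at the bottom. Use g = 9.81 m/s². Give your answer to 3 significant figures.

v = 20.3 m/s

At the top they are momentarily at rest, so all KE converts to PE: ½mv² = mgh
v = √(2gh) = √(2 × 9.81 × 21.1) = 20.35 m/s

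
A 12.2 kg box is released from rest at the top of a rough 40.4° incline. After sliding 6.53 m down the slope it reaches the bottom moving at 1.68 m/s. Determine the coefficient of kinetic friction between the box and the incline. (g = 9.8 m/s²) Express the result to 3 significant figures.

Energy balance down the incline: mg L sinθ − ½mv² = μ_k (mg cosθ) L
mgL sinθ = 506.00 J; ½mv² = 17.217 J
W_f = 506.00 − 17.217 = 488.8 J
μ_k = W_f/(mg cosθ · L) = 488.8/(91.05 × 6.53) = 0.8221

μ_k = 0.822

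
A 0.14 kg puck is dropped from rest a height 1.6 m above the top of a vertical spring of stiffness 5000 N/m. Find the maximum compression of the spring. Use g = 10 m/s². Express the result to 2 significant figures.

x = 0.030 m

Measuring PE from the top of the relaxed spring, at max compression the puck has dropped H + x with zero KE, so:
mg(H + x) = ½kx²
½(5000)x² − (0.14)(10)x − (0.14)(10)(1.6) = 0
2500x² − 1.400x − 2.240 = 0
x = [1.400 + √(1.960 + 22400)]/(2 × 2500) = 0.03021 m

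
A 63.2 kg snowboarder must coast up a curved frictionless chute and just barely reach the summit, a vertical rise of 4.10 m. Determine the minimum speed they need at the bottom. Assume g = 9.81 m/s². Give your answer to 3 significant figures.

At the top they are momentarily at rest, so all KE converts to PE: ½mv² = mgh
v = √(2gh) = √(2 × 9.81 × 4.10) = 8.969 m/s

v = 8.97 m/s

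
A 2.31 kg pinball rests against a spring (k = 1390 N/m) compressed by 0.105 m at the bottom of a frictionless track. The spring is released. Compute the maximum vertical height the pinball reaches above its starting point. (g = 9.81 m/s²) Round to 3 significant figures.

All spring PE becomes gravitational PE at the highest point: ½kx² = mgh
h = kx²/(2mg) = (1390)(0.105)²/(2 × 2.31 × 9.81) = 0.3381 m

h = 0.338 m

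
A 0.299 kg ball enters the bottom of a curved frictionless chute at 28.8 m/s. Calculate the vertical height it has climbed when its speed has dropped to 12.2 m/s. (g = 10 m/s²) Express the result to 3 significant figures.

Conservation of energy: ½mv₁² = ½mv₂² + mgh
h = (v₁² − v₂²)/(2g) = (28.8² − 12.2²)/(2 × 10) = 34.03 m

h = 34.0 m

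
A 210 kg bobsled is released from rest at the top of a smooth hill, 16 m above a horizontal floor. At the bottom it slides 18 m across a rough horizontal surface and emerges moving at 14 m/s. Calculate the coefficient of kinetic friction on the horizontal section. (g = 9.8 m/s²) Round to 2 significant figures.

Energy at the top = energy at the end + work done against friction:
mgh = ½mv² + μ_k m g d
mgh = 32928 J; ½mv² = 20580 J
W_f = 32928 − 20580 = 12348 J
μ_k = W_f/(mg·d) = 12348/(2058 × 18) = 0.3333

μ_k = 0.33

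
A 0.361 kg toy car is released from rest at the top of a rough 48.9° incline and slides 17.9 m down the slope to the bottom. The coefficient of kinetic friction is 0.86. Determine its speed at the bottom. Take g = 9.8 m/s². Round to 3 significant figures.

v = 8.13 m/s

Taking the bottom as reference, mgh = ½mv² + μ_k N L with h = L sinθ, N = mg cosθ:
mgh = mgL sinθ = (0.361)(9.8)(17.9)sin48.9° = 47.721 J
W_f = μ_k mg cosθ · L = (0.86)(0.361)(9.8)cos48.9°·17.9 = 35.80 J
½mv² = 47.721 − 35.80 = 11.919 J
v = √(2 × 11.919/0.361) = 8.126 m/s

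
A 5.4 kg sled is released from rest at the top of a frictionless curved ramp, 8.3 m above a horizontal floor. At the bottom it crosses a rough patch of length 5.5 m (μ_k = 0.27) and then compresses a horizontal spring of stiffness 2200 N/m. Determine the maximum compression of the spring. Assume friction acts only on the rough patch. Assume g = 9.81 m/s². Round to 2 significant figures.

x = 0.57 m

Initial energy: E₁ = mgh = (5.4)(9.81)(8.3) = 439.68 J
Friction removes W_f = μ_k mg d = (0.27)(5.4)(9.81)(5.5) = 78.67 J
Energy reaching the spring: E = 439.68 − 78.67 = 361.02 J
At max compression ½kx² = E ⇒ x = √(2E/k) = √(2 × 361.02/2200) = 0.5729 m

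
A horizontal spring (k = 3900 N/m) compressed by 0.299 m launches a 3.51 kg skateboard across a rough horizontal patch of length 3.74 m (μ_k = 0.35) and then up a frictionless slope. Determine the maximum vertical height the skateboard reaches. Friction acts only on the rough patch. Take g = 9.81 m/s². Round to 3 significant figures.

h = 3.75 m

Spring energy: E₀ = ½kx² = ½(3900)(0.299)² = 174.33 J
Friction: W_f = μ_k mg d = (0.35)(3.51)(9.81)(3.74) = 45.07 J
Energy at base of ramp: E = 174.33 − 45.07 = 129.26 J
At max height all remaining energy is PE: mgh = E ⇒ h = E/(mg) = 129.26/(3.51 × 9.81) = 3.754 m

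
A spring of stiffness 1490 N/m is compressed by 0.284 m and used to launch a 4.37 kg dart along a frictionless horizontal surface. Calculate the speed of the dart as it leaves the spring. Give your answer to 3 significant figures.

v = 5.24 m/s

The dart leaves the spring when the spring is at natural length, so ½kx² = ½mv²
v = x√(k/m) = 0.284 × √(1490/4.37) = 5.244 m/s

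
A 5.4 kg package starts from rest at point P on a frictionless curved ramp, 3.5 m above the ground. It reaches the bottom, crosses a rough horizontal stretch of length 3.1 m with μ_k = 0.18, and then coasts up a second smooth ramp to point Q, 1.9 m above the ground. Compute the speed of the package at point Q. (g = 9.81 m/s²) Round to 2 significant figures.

Energy at P: mgh₁ = (5.4)(9.81)(3.5) = 185.41 J
Friction loss: W_f = μ_k mg d = 29.56 J
At Q: ½mv² + mgh₂ = mgh₁ − W_f
½mv² = 185.41 − 29.56 − 100.65 = 55.199 J
v = √(2 × 55.199/5.4) = 4.522 m/s

v = 4.5 m/s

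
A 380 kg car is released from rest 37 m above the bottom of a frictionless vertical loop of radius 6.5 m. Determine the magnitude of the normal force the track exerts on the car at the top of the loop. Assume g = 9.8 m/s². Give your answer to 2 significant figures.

N = 24000 N

Energy from release to top (height 2r): mgh = ½mv_top² + mg(2r)
v_top² = 2g(h − 2r) = 2(9.8)(37 − 13.00) = 470.40 m²/s²
At the top, both N and weight point toward the centre: N + mg = mv_top²/r
N = m(v_top²/r − g) = 380(470.40/6.5 − 9.8) = 23776 N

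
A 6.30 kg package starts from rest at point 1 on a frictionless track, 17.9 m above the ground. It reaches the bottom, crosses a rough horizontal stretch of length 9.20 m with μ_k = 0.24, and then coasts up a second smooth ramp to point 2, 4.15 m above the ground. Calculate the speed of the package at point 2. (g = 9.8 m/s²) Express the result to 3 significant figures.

v = 15.0 m/s

Energy at 1: mgh₁ = (6.30)(9.8)(17.9) = 1105.1 J
Friction loss: W_f = μ_k mg d = 136.3 J
At 2: ½mv² + mgh₂ = mgh₁ − W_f
½mv² = 1105.1 − 136.3 − 256.22 = 712.60 J
v = √(2 × 712.60/6.30) = 15.04 m/s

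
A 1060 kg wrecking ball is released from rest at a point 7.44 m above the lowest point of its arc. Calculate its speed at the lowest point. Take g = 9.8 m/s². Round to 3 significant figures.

v = 12.1 m/s

Mechanical energy is conserved (no friction): mgh = ½mv²
v = √(2gh) = √(2 × 9.8 × 7.44) = √145.82 = 12.08 m/s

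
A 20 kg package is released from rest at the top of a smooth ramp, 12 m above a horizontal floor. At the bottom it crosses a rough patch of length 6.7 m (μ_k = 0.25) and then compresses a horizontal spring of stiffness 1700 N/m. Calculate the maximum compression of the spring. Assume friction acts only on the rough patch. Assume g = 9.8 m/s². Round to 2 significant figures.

x = 1.5 m

Initial energy: E₁ = mgh = (20)(9.8)(12) = 2352.0 J
Friction removes W_f = μ_k mg d = (0.25)(20)(9.8)(6.7) = 328.3 J
Energy reaching the spring: E = 2352.0 − 328.3 = 2023.7 J
At max compression ½kx² = E ⇒ x = √(2E/k) = √(2 × 2023.7/1700) = 1.543 m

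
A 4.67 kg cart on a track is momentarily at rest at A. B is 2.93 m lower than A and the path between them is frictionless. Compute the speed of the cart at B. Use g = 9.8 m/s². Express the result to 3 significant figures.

Equating total energy at the two states: mgh = ½mv²
v = √(2gh) = √(2 × 9.8 × 2.93) = √57.428 = 7.578 m/s

v = 7.58 m/s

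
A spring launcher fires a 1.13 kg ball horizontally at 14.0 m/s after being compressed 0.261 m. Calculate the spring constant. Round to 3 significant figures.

Energy stored in the spring equals the launch KE: ½kx² = ½mv²
k = mv²/x² = (1.13)(14.0)²/(0.261)² = 3251 N/m

k = 3250 N/m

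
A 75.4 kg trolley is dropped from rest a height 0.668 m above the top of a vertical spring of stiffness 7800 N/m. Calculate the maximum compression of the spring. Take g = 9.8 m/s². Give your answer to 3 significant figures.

Take the reference level at the top of the uncompressed spring. At max compression the trolley has fallen H + x and is momentarily at rest:
mg(H + x) = ½kx²
½(7800)x² − (75.4)(9.8)x − (75.4)(9.8)(0.668) = 0
3900x² − 738.9x − 493.6 = 0
x = [738.9 + √(546003 + 7.7001e+06)]/(2 × 3900) = 0.4629 m

x = 0.463 m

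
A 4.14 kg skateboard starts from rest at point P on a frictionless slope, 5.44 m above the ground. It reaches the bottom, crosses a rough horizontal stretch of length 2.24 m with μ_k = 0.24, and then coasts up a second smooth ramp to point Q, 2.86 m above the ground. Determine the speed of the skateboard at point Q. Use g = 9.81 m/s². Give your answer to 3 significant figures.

v = 6.33 m/s

Energy at P: mgh₁ = (4.14)(9.81)(5.44) = 220.94 J
Friction loss: W_f = μ_k mg d = 21.83 J
At Q: ½mv² + mgh₂ = mgh₁ − W_f
½mv² = 220.94 − 21.83 − 116.15 = 82.949 J
v = √(2 × 82.949/4.14) = 6.330 m/s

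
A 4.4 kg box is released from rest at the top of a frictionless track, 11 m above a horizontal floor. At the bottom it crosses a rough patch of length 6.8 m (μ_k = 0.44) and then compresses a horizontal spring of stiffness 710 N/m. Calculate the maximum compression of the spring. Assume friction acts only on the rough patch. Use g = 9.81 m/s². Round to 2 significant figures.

x = 0.99 m

Initial energy: E₁ = mgh = (4.4)(9.81)(11) = 474.80 J
Friction removes W_f = μ_k mg d = (0.44)(4.4)(9.81)(6.8) = 129.1 J
Energy reaching the spring: E = 474.80 − 129.1 = 345.66 J
At max compression ½kx² = E ⇒ x = √(2E/k) = √(2 × 345.66/710) = 0.9868 m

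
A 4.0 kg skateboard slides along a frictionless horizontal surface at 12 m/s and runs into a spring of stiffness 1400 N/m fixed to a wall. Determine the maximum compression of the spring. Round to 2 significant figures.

Conservation of energy between contact and max compression: ½mv² = ½kx²
x = v√(m/k) = 12 × √(4.0/1400) = 0.6414 m

x = 0.64 m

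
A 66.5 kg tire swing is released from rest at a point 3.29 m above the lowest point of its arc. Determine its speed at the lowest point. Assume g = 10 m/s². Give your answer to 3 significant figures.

v = 8.11 m/s

Equating total energy at the two states: mgh = ½mv²
v = √(2gh) = √(2 × 10 × 3.29) = √65.800 = 8.112 m/s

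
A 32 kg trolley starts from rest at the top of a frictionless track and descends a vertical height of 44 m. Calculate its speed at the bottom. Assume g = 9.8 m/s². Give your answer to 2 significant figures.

v = 29 m/s

By conservation of mechanical energy, mgh = ½mv²
v = √(2gh) = √(2 × 9.8 × 44) = √862.40 = 29.37 m/s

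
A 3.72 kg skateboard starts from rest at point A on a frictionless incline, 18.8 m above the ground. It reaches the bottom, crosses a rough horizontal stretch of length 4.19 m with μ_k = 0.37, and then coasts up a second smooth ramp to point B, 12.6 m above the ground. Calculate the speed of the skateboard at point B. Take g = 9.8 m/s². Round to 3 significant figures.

v = 9.55 m/s

Energy at A: mgh₁ = (3.72)(9.8)(18.8) = 685.37 J
Friction loss: W_f = μ_k mg d = 56.52 J
At B: ½mv² + mgh₂ = mgh₁ − W_f
½mv² = 685.37 − 56.52 − 459.35 = 169.51 J
v = √(2 × 169.51/3.72) = 9.546 m/s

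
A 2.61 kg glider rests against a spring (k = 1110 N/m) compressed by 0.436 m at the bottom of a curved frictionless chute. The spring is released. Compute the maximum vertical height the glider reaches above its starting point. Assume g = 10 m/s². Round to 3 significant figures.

h = 4.04 m

All spring PE becomes gravitational PE at the highest point: ½kx² = mgh
h = kx²/(2mg) = (1110)(0.436)²/(2 × 2.61 × 10) = 4.042 m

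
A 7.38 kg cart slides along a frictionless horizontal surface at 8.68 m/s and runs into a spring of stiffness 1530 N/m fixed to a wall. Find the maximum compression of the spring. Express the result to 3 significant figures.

x = 0.603 m

At max compression the cart is momentarily at rest: ½mv² = ½kx²
x = v√(m/k) = 8.68 × √(7.38/1530) = 0.6028 m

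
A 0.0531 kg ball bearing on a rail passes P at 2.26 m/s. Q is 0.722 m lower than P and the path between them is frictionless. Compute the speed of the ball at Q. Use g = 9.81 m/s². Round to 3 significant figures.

v = 4.39 m/s

Equating total energy at the two states: ½mv₀² + mgh = ½mv²
v² = v₀² + 2gh = (2.26)² + 2(9.81)(0.722) = 19.273
v = √19.273 = 4.390 m/s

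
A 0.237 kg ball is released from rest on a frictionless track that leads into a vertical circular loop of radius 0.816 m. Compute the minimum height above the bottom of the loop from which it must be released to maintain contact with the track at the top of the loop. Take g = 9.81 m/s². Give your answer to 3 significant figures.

At the top, for minimum speed gravity alone supplies the centripetal force: mg = mv_top²/r ⇒ v_top² = gr = 8.005 m²/s²
Energy conservation from release height h to the top (height 2r): mgh = ½mv_top² + mg(2r)
h = v_top²/(2g) + 2r = r/2 + 2r = 5r/2 = 2.040 m

h = 2.04 m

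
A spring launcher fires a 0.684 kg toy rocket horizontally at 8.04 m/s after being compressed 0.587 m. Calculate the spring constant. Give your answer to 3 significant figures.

k = 128 N/m

Spring PE at full compression equals KE at release: ½kx² = ½mv²
k = mv²/x² = (0.684)(8.04)²/(0.587)² = 128.3 N/m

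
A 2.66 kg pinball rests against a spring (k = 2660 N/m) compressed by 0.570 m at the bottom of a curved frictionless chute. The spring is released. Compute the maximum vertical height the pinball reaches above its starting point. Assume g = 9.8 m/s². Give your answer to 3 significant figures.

Energy conservation from release to the highest point: ½kx² = mgh
h = kx²/(2mg) = (2660)(0.570)²/(2 × 2.66 × 9.8) = 16.58 m

h = 16.6 m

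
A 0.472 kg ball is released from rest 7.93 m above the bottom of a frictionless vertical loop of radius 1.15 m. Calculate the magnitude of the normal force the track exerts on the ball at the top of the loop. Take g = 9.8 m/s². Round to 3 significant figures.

Energy from release to top (height 2r): mgh = ½mv_top² + mg(2r)
v_top² = 2g(h − 2r) = 2(9.8)(7.93 − 2.300) = 110.35 m²/s²
At the top, both N and weight point toward the centre: N + mg = mv_top²/r
N = m(v_top²/r − g) = 0.472(110.35/1.15 − 9.8) = 40.67 N

N = 40.7 N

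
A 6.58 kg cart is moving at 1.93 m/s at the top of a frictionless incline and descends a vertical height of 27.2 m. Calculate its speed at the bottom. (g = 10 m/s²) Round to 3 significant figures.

By conservation of mechanical energy, ½mv₀² + mgh = ½mv²
The mass cancels from both sides.
v² = v₀² + 2gh = (1.93)² + 2(10)(27.2) = 547.72
v = √547.72 = 23.40 m/s

v = 23.4 m/s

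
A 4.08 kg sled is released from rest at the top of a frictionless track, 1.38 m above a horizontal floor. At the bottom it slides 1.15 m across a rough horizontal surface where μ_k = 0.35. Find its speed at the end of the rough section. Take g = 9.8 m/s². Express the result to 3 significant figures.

v = 4.38 m/s

Energy bookkeeping (friction removes W_f = μ_k N d):
mgh = ½mv² + μ_k m g d
W_f = μ_k mg d = (0.35)(4.08)(9.8)(1.15) = 16.09 J
½mv² = mgh − W_f = 55.178 − 16.09 = 39.084 J
v = √(2 × 39.084/4.08) = 4.377 m/s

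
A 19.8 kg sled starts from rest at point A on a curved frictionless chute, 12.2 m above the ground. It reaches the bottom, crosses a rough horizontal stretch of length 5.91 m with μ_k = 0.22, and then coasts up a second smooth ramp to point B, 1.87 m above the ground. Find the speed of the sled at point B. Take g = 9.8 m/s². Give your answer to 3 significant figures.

Energy at A: mgh₁ = (19.8)(9.8)(12.2) = 2367.3 J
Friction loss: W_f = μ_k mg d = 252.3 J
At B: ½mv² + mgh₂ = mgh₁ − W_f
½mv² = 2367.3 − 252.3 − 362.85 = 1752.1 J
v = √(2 × 1752.1/19.8) = 13.30 m/s

v = 13.3 m/s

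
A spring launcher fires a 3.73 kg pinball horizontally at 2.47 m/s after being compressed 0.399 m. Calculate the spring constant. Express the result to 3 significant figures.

k = 143 N/m

Energy stored in the spring equals the launch KE: ½kx² = ½mv²
k = mv²/x² = (3.73)(2.47)²/(0.399)² = 142.9 N/m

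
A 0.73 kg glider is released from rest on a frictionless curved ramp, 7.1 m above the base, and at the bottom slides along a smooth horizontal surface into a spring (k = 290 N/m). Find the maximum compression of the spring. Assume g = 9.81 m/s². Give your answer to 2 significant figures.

x = 0.59 m

At max compression the glider is momentarily at rest: mgh = ½kx²
x = √(2mgh/k) = √(2 × 0.73 × 9.81 × 7.1 / 290) = 0.5922 m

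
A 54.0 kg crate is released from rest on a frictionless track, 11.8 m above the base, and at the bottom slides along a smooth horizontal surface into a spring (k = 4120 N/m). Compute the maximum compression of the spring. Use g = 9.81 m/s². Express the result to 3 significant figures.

At max compression the crate is momentarily at rest: mgh = ½kx²
x = √(2mgh/k) = √(2 × 54.0 × 9.81 × 11.8 / 4120) = 1.742 m

x = 1.74 m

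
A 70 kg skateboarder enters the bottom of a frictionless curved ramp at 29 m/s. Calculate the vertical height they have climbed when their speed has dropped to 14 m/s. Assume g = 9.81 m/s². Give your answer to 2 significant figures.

Conservation of energy: ½mv₁² = ½mv₂² + mgh
h = (v₁² − v₂²)/(2g) = (29² − 14²)/(2 × 9.81) = 32.87 m

h = 33 m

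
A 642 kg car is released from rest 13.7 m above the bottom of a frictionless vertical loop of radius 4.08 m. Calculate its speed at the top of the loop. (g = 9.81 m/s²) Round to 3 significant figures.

v = 10.4 m/s

Energy conservation: mgh = ½mv_top² + mg(2r)
v_top² = 2g(h − 2r) = 2(9.81)(13.7 − 8.160) = 108.7
v_top = 10.43 m/s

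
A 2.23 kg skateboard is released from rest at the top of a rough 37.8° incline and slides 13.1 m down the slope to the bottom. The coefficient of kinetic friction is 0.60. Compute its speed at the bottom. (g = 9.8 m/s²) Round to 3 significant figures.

v = 5.97 m/s

Taking the bottom as reference, mgh = ½mv² + μ_k N L with h = L sinθ, N = mg cosθ:
mgh = mgL sinθ = (2.23)(9.8)(13.1)sin37.8° = 175.47 J
W_f = μ_k mg cosθ · L = (0.60)(2.23)(9.8)cos37.8°·13.1 = 135.7 J
½mv² = 175.47 − 135.7 = 39.741 J
v = √(2 × 39.741/2.23) = 5.970 m/s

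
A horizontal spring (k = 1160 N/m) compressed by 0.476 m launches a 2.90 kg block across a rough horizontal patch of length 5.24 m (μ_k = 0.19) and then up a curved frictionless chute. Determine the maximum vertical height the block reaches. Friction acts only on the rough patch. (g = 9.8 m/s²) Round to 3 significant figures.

Spring energy: E₀ = ½kx² = ½(1160)(0.476)² = 131.41 J
Friction: W_f = μ_k mg d = (0.19)(2.90)(9.8)(5.24) = 28.29 J
Energy at base of ramp: E = 131.41 − 28.29 = 103.12 J
At max height all remaining energy is PE: mgh = E ⇒ h = E/(mg) = 103.12/(2.90 × 9.8) = 3.628 m

h = 3.63 m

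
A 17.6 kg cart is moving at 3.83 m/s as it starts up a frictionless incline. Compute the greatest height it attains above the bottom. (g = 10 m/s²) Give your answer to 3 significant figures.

h = 0.733 m

By energy conservation, ½mv² = mgh
h = v²/(2g) = 3.83²/(2 × 10) = 0.7334 m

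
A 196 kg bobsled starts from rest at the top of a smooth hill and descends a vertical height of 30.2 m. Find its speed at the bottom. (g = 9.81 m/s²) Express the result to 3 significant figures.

Energy conservation between the two points: mgh = ½mv²
v = √(2gh) = √(2 × 9.81 × 30.2) = √592.52 = 24.34 m/s

v = 24.3 m/s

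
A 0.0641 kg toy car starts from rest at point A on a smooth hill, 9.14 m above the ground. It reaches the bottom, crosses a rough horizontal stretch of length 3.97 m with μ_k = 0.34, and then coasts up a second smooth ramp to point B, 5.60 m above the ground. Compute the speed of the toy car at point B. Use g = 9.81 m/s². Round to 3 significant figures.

v = 6.56 m/s

Energy at A: mgh₁ = (0.0641)(9.81)(9.14) = 5.7474 J
Friction loss: W_f = μ_k mg d = 0.8488 J
At B: ½mv² + mgh₂ = mgh₁ − W_f
½mv² = 5.7474 − 0.8488 − 3.5214 = 1.3772 J
v = √(2 × 1.3772/0.0641) = 6.555 m/s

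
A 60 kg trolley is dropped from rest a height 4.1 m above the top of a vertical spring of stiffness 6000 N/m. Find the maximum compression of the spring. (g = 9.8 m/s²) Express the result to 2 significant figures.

x = 1.0 m

Take the reference level at the top of the uncompressed spring. At max compression the trolley has fallen H + x and is momentarily at rest:
mg(H + x) = ½kx²
½(6000)x² − (60)(9.8)x − (60)(9.8)(4.1) = 0
3000x² − 588.0x − 2411 = 0
x = [588.0 + √(345744 + 2.8930e+07)]/(2 × 3000) = 0.9998 m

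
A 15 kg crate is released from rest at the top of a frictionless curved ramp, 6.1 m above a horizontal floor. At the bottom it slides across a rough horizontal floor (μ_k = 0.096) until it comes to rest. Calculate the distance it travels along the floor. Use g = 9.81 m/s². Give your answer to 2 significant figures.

d = 64 m

Energy bookkeeping (friction removes W_f = μ_k N d):
At rest all PE has been dissipated by friction: mgh = μ_k m g d
d = h/μ_k = 6.1/0.096 = 63.54 m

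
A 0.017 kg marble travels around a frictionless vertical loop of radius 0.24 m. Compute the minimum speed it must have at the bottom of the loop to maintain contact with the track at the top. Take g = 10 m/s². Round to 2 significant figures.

At the top: mg = mv_top²/r ⇒ v_top² = gr = 2.400 m²/s²
Energy from bottom to top (height 2r): ½mv_bot² = ½mv_top² + mg(2r)
v_bot² = gr + 4gr = 5gr = 12.00
v_bot = √(5gr) = 3.464 m/s

v = 3.5 m/s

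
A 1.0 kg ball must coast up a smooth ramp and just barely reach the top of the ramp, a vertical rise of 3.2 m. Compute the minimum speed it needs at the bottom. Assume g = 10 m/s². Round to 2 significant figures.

v = 8.0 m/s

At the top it is momentarily at rest, so all KE converts to PE: ½mv² = mgh
v = √(2gh) = √(2 × 10 × 3.2) = 8.000 m/s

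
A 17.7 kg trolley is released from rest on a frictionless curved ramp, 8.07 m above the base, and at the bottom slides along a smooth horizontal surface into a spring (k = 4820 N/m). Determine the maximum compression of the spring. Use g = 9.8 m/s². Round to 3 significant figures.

At max compression the trolley is momentarily at rest: mgh = ½kx²
x = √(2mgh/k) = √(2 × 17.7 × 9.8 × 8.07 / 4820) = 0.7621 m

x = 0.762 m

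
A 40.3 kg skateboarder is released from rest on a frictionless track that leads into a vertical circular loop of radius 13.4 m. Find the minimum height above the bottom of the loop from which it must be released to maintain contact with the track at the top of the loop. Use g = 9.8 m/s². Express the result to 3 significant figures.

At the top, for minimum speed gravity alone supplies the centripetal force: mg = mv_top²/r ⇒ v_top² = gr = 131.3 m²/s²
Energy conservation from release height h to the top (height 2r): mgh = ½mv_top² + mg(2r)
h = v_top²/(2g) + 2r = r/2 + 2r = 5r/2 = 33.50 m

h = 33.5 m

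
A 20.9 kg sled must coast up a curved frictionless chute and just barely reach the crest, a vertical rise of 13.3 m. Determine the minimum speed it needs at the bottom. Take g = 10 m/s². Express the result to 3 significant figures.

At the top it is momentarily at rest, so all KE converts to PE: ½mv² = mgh
v = √(2gh) = √(2 × 10 × 13.3) = 16.31 m/s

v = 16.3 m/s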